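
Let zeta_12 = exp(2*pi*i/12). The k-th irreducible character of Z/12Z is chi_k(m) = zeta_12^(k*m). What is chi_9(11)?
chi_9(11) = zeta_12^99 = I

Proof sketch: chi_9(11) = zeta_12^(9*11) = zeta_12^99. Since zeta_12^12 = 1, this equals zeta_12^3 = exp(2*pi*i*3/12) = I.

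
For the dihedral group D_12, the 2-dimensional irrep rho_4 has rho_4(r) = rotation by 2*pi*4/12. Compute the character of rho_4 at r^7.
chi_{rho_4}(r^7) = 2*cos(2*pi*4*7/12) = -1

Justification: rho_4(r^7) is rotation by angle 2*pi*4*7/12, whose trace is 2*cos(2*pi*4*7/12) = -1.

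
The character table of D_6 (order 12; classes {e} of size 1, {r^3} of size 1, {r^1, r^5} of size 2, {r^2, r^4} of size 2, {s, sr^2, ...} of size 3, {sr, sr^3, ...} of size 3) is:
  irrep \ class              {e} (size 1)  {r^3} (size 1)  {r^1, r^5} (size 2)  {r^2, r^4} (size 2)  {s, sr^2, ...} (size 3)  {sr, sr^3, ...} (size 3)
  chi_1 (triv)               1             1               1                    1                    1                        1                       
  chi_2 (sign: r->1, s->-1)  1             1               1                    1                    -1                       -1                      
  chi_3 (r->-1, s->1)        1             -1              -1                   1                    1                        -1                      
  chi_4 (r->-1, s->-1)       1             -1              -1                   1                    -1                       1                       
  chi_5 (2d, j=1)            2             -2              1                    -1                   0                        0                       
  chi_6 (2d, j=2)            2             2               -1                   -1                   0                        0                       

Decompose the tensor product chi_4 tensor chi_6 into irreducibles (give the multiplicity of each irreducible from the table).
chi_4 tensor chi_6 = chi_5 (all other irreducibles have multiplicity 0).

Argument: The character of a tensor product is the pointwise product (chi_4 * chi_6)(C) = chi_4(C) * chi_6(C):
  {e}: (1)*(2), {r^3}: (-1)*(2), {r^1, r^5}: (-1)*(-1), {r^2, r^4}: (1)*(-1), {s, sr^2, ...}: (-1)*(0), {sr, sr^3, ...}: (1)*(0)
so (chi_4 * chi_6) takes values
  {e} -> 2, {r^3} -> -2, {r^1, r^5} -> 1, {r^2, r^4} -> -1, {s, sr^2, ...} -> 0, {sr, sr^3, ...} -> 0.
Now take the inner product of this character with each irreducible chi from the table, <chi_4*chi_6, chi> = (1/12) sum_C |C| (chi_4*chi_6)(C) conj(chi(C)):
  <chi_4*chi_6, chi_1> = (1/12)[1*(2)*conj(1) + 1*(-2)*conj(1) + 2*(1)*conj(1) + 2*(-1)*conj(1) + 3*(0)*conj(1) + 3*(0)*conj(1)]
      = (1/12)[(2) + (-2) + (2) + (-2) + (0) + (0)] = 0/12 = 0
  <chi_4*chi_6, chi_2> = (1/12)[1*(2)*conj(1) + 1*(-2)*conj(1) + 2*(1)*conj(1) + 2*(-1)*conj(1) + 3*(0)*conj(-1) + 3*(0)*conj(-1)]
      = (1/12)[(2) + (-2) + (2) + (-2) + (0) + (0)] = 0/12 = 0
  <chi_4*chi_6, chi_3> = (1/12)[1*(2)*conj(1) + 1*(-2)*conj(-1) + 2*(1)*conj(-1) + 2*(-1)*conj(1) + 3*(0)*conj(1) + 3*(0)*conj(-1)]
      = (1/12)[(2) + (2) + (-2) + (-2) + (0) + (0)] = 0/12 = 0
  <chi_4*chi_6, chi_4> = (1/12)[1*(2)*conj(1) + 1*(-2)*conj(-1) + 2*(1)*conj(-1) + 2*(-1)*conj(1) + 3*(0)*conj(-1) + 3*(0)*conj(1)]
      = (1/12)[(2) + (2) + (-2) + (-2) + (0) + (0)] = 0/12 = 0
  <chi_4*chi_6, chi_5> = (1/12)[1*(2)*conj(2) + 1*(-2)*conj(-2) + 2*(1)*conj(1) + 2*(-1)*conj(-1) + 3*(0)*conj(0) + 3*(0)*conj(0)]
      = (1/12)[(4) + (4) + (2) + (2) + (0) + (0)] = 12/12 = 1
  <chi_4*chi_6, chi_6> = (1/12)[1*(2)*conj(2) + 1*(-2)*conj(2) + 2*(1)*conj(-1) + 2*(-1)*conj(-1) + 3*(0)*conj(0) + 3*(0)*conj(0)]
      = (1/12)[(4) + (-4) + (-2) + (2) + (0) + (0)] = 0/12 = 0
Hence the multiplicities are chi_5: 1. Dimension check: dim(chi_4)*dim(chi_6) = 1*2 = 2 and sum (mult * dim) = 1*2 = 2.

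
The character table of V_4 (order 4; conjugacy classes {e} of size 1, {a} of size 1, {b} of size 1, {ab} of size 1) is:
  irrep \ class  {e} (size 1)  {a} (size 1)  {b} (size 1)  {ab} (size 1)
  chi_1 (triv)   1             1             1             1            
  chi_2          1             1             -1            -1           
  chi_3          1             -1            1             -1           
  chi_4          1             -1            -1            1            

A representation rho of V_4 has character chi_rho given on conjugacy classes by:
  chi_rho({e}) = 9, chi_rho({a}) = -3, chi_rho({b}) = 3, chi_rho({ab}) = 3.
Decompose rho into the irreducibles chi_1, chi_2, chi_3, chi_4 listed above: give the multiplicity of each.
Multiplicities: chi_1: 3, chi_2: 0, chi_3: 3, chi_4: 3.

Argument: Use <chi_rho, chi> = (1/|G|) sum_C |C| * chi_rho(C) * conj(chi(C)) with |G| = 4 for each irreducible chi in the table:
  <chi_rho, chi_1> = (1/4)[1*(9)*conj(1) + 1*(-3)*conj(1) + 1*(3)*conj(1) + 1*(3)*conj(1)]
      = (1/4)[(9) + (-3) + (3) + (3)] = 12/4 = 3
  <chi_rho, chi_2> = (1/4)[1*(9)*conj(1) + 1*(-3)*conj(1) + 1*(3)*conj(-1) + 1*(3)*conj(-1)]
      = (1/4)[(9) + (-3) + (-3) + (-3)] = 0/4 = 0
  <chi_rho, chi_3> = (1/4)[1*(9)*conj(1) + 1*(-3)*conj(-1) + 1*(3)*conj(1) + 1*(3)*conj(-1)]
      = (1/4)[(9) + (3) + (3) + (-3)] = 12/4 = 3
  <chi_rho, chi_4> = (1/4)[1*(9)*conj(1) + 1*(-3)*conj(-1) + 1*(3)*conj(-1) + 1*(3)*conj(1)]
      = (1/4)[(9) + (3) + (-3) + (3)] = 12/4 = 3
Dimension check: dim(rho) = sum (mult * dim) = 3*1 + 0*1 + 3*1 + 3*1 = 9 = chi_rho(e) = 9.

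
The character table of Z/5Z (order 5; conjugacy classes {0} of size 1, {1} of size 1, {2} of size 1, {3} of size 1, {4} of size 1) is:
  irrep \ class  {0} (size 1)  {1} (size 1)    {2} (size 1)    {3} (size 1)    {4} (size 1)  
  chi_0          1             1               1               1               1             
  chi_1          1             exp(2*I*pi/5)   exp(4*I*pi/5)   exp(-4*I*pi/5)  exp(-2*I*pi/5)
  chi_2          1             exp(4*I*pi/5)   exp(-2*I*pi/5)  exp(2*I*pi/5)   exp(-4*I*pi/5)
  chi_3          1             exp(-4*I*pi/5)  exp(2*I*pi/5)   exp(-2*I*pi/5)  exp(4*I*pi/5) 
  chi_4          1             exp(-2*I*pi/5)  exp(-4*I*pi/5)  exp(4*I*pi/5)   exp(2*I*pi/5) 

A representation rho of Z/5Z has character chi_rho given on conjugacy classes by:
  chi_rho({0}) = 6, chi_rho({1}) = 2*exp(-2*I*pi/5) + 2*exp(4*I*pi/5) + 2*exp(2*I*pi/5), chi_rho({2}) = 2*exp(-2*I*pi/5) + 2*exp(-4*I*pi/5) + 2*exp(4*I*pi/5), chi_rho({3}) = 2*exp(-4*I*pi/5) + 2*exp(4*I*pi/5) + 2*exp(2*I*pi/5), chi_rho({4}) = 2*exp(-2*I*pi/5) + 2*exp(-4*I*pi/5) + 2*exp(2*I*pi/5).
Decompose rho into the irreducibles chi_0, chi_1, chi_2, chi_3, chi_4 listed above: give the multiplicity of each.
Multiplicities: chi_0: 0, chi_1: 2, chi_2: 2, chi_3: 0, chi_4: 2.

Details: Use <chi_rho, chi> = (1/|G|) sum_C |C| * chi_rho(C) * conj(chi(C)) with |G| = 5 for each irreducible chi in the table:
  <chi_rho, chi_0> = (1/5)[1*(6)*conj(1) + 1*(2*exp(-2*I*pi/5) + 2*exp(4*I*pi/5) + 2*exp(2*I*pi/5))*conj(1) + 1*(2*exp(-2*I*pi/5) + 2*exp(-4*I*pi/5) + 2*exp(4*I*pi/5))*conj(1) + 1*(2*exp(-4*I*pi/5) + 2*exp(4*I*pi/5) + 2*exp(2*I*pi/5))*conj(1) + 1*(2*exp(-2*I*pi/5) + 2*exp(-4*I*pi/5) + 2*exp(2*I*pi/5))*conj(1)]
      = (1/5)[(6) + (2*exp(-2*I*pi/5) + 2*exp(4*I*pi/5) + 2*exp(2*I*pi/5)) + (2*exp(-2*I*pi/5) + 2*exp(-4*I*pi/5) + 2*exp(4*I*pi/5)) + (2*exp(-4*I*pi/5) + 2*exp(4*I*pi/5) + 2*exp(2*I*pi/5)) + (2*exp(-2*I*pi/5) + 2*exp(-4*I*pi/5) + 2*exp(2*I*pi/5))] = 0/5 = 0
  <chi_rho, chi_1> = (1/5)[1*(6)*conj(1) + 1*(2*exp(-2*I*pi/5) + 2*exp(4*I*pi/5) + 2*exp(2*I*pi/5))*conj(exp(2*I*pi/5)) + 1*(2*exp(-2*I*pi/5) + 2*exp(-4*I*pi/5) + 2*exp(4*I*pi/5))*conj(exp(4*I*pi/5)) + 1*(2*exp(-4*I*pi/5) + 2*exp(4*I*pi/5) + 2*exp(2*I*pi/5))*conj(exp(-4*I*pi/5)) + 1*(2*exp(-2*I*pi/5) + 2*exp(-4*I*pi/5) + 2*exp(2*I*pi/5))*conj(exp(-2*I*pi/5))]
      = (1/5)[(6) + (2 + 2*exp(-4*I*pi/5) + 2*exp(2*I*pi/5)) + (2 + 2*exp(4*I*pi/5) + 2*exp(2*I*pi/5)) + (2 + 2*exp(-2*I*pi/5) + 2*exp(-4*I*pi/5)) + (2 + 2*exp(-2*I*pi/5) + 2*exp(4*I*pi/5))] = 10/5 = 2
  <chi_rho, chi_2> = (1/5)[1*(6)*conj(1) + 1*(2*exp(-2*I*pi/5) + 2*exp(4*I*pi/5) + 2*exp(2*I*pi/5))*conj(exp(4*I*pi/5)) + 1*(2*exp(-2*I*pi/5) + 2*exp(-4*I*pi/5) + 2*exp(4*I*pi/5))*conj(exp(-2*I*pi/5)) + 1*(2*exp(-4*I*pi/5) + 2*exp(4*I*pi/5) + 2*exp(2*I*pi/5))*conj(exp(2*I*pi/5)) + 1*(2*exp(-2*I*pi/5) + 2*exp(-4*I*pi/5) + 2*exp(2*I*pi/5))*conj(exp(-4*I*pi/5))]
      = (1/5)[(6) + (2 + 2*exp(-2*I*pi/5) + 2*exp(4*I*pi/5)) + (2 + 2*exp(-2*I*pi/5) + 2*exp(-4*I*pi/5)) + (2 + 2*exp(4*I*pi/5) + 2*exp(2*I*pi/5)) + (2 + 2*exp(-4*I*pi/5) + 2*exp(2*I*pi/5))] = 10/5 = 2
  <chi_rho, chi_3> = (1/5)[1*(6)*conj(1) + 1*(2*exp(-2*I*pi/5) + 2*exp(4*I*pi/5) + 2*exp(2*I*pi/5))*conj(exp(-4*I*pi/5)) + 1*(2*exp(-2*I*pi/5) + 2*exp(-4*I*pi/5) + 2*exp(4*I*pi/5))*conj(exp(2*I*pi/5)) + 1*(2*exp(-4*I*pi/5) + 2*exp(4*I*pi/5) + 2*exp(2*I*pi/5))*conj(exp(-2*I*pi/5)) + 1*(2*exp(-2*I*pi/5) + 2*exp(-4*I*pi/5) + 2*exp(2*I*pi/5))*conj(exp(4*I*pi/5))]
      = (1/5)[(6) + (2*exp(-2*I*pi/5) + 2*exp(-4*I*pi/5) + 2*exp(2*I*pi/5)) + (2*exp(-4*I*pi/5) + 2*exp(4*I*pi/5) + 2*exp(2*I*pi/5)) + (2*exp(-2*I*pi/5) + 2*exp(-4*I*pi/5) + 2*exp(4*I*pi/5)) + (2*exp(-2*I*pi/5) + 2*exp(4*I*pi/5) + 2*exp(2*I*pi/5))] = 0/5 = 0
  <chi_rho, chi_4> = (1/5)[1*(6)*conj(1) + 1*(2*exp(-2*I*pi/5) + 2*exp(4*I*pi/5) + 2*exp(2*I*pi/5))*conj(exp(-2*I*pi/5)) + 1*(2*exp(-2*I*pi/5) + 2*exp(-4*I*pi/5) + 2*exp(4*I*pi/5))*conj(exp(-4*I*pi/5)) + 1*(2*exp(-4*I*pi/5) + 2*exp(4*I*pi/5) + 2*exp(2*I*pi/5))*conj(exp(4*I*pi/5)) + 1*(2*exp(-2*I*pi/5) + 2*exp(-4*I*pi/5) + 2*exp(2*I*pi/5))*conj(exp(2*I*pi/5))]
      = (1/5)[(6) + (2 + 2*exp(-4*I*pi/5) + 2*exp(4*I*pi/5)) + (2 + 2*exp(-2*I*pi/5) + 2*exp(2*I*pi/5)) + (2 + 2*exp(-2*I*pi/5) + 2*exp(2*I*pi/5)) + (2 + 2*exp(-4*I*pi/5) + 2*exp(4*I*pi/5))] = 10/5 = 2
(Exp terms are combined using exp(i*s)*conj(exp(i*t)) = exp(i*(s-t)), and sums of them are collapsed using the identity that for every m > 1 the m distinct m-th roots of unity sum to 0, e.g. 1 + exp(2*I*pi/3) + exp(-2*I*pi/3) = 0.)
Dimension check: dim(rho) = sum (mult * dim) = 0*1 + 2*1 + 2*1 + 0*1 + 2*1 = 6 = chi_rho(e) = 6.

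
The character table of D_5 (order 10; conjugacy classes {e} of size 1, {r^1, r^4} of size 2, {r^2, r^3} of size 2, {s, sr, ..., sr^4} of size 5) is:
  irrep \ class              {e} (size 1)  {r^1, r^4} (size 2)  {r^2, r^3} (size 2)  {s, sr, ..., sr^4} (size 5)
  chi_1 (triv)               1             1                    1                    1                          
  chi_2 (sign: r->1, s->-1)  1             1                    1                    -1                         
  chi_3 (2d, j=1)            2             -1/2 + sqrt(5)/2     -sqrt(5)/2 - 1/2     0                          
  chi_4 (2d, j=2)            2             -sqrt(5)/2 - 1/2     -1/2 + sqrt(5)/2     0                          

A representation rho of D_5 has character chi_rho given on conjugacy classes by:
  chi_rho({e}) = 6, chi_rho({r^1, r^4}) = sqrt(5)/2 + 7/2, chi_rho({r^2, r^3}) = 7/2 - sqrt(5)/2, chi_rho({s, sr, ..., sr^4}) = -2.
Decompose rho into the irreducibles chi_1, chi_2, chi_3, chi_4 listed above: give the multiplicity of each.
Multiplicities: chi_1: 1, chi_2: 3, chi_3: 1, chi_4: 0.

Solution. Use <chi_rho, chi> = (1/|G|) sum_C |C| * chi_rho(C) * conj(chi(C)) with |G| = 10 for each irreducible chi in the table:
  <chi_rho, chi_1> = (1/10)[1*(6)*conj(1) + 2*(sqrt(5)/2 + 7/2)*conj(1) + 2*(7/2 - sqrt(5)/2)*conj(1) + 5*(-2)*conj(1)]
      = (1/10)[(6) + (sqrt(5) + 7) + (7 - sqrt(5)) + (-10)] = 10/10 = 1
  <chi_rho, chi_2> = (1/10)[1*(6)*conj(1) + 2*(sqrt(5)/2 + 7/2)*conj(1) + 2*(7/2 - sqrt(5)/2)*conj(1) + 5*(-2)*conj(-1)]
      = (1/10)[(6) + (sqrt(5) + 7) + (7 - sqrt(5)) + (10)] = 30/10 = 3
  <chi_rho, chi_3> = (1/10)[1*(6)*conj(2) + 2*(sqrt(5)/2 + 7/2)*conj(-1/2 + sqrt(5)/2) + 2*(7/2 - sqrt(5)/2)*conj(-sqrt(5)/2 - 1/2) + 5*(-2)*conj(0)]
      = (1/10)[(12) + (-1 + 3*sqrt(5)) + (-3*sqrt(5) - 1) + (0)] = 10/10 = 1
  <chi_rho, chi_4> = (1/10)[1*(6)*conj(2) + 2*(sqrt(5)/2 + 7/2)*conj(-sqrt(5)/2 - 1/2) + 2*(7/2 - sqrt(5)/2)*conj(-1/2 + sqrt(5)/2) + 5*(-2)*conj(0)]
      = (1/10)[(12) + (-4*sqrt(5) - 6) + (-6 + 4*sqrt(5)) + (0)] = 0/10 = 0
Dimension check: dim(rho) = sum (mult * dim) = 1*1 + 3*1 + 1*2 + 0*2 = 6 = chi_rho(e) = 6.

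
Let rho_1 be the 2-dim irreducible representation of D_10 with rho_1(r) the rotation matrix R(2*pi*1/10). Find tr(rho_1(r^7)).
chi_{rho_1}(r^7) = 2*cos(2*pi*1*7/10) = 1/2 - sqrt(5)/2

Proof sketch: rho_1(r^7) is rotation by angle 2*pi*1*7/10, whose trace is 2*cos(2*pi*1*7/10) = 1/2 - sqrt(5)/2.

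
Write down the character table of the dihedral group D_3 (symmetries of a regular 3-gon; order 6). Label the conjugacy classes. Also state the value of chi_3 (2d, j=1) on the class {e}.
Conjugacy classes: {e} of size 1, {r^1, r^2} of size 2, {s, sr, ..., sr^2} of size 3.
Character table:
  irrep \ class              {e} (size 1)  {r^1, r^2} (size 2)  {s, sr, ..., sr^2} (size 3)
  chi_1 (triv)               1             1                    1                          
  chi_2 (sign: r->1, s->-1)  1             1                    -1                         
  chi_3 (2d, j=1)            2             -1                   0                          

Spot check: chi_3 (2d, j=1) on {e} = 2.

Details: D_3 has order 2*3 = 6 with 3 conjugacy classes, hence 3 irreducibles. Sum of squared dims 1 + 1 + 4 = 6 = |G|. Linear characters come from the abelianisation; the 2-dimensional irreps have character r^k -> 2*cos(2*pi*j*k/3), reflections -> 0.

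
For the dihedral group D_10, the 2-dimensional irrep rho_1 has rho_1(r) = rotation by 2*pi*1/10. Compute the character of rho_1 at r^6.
chi_{rho_1}(r^6) = 2*cos(2*pi*1*6/10) = -sqrt(5)/2 - 1/2

Explanation: rho_1(r^6) is rotation by angle 2*pi*1*6/10, whose trace is 2*cos(2*pi*1*6/10) = -sqrt(5)/2 - 1/2.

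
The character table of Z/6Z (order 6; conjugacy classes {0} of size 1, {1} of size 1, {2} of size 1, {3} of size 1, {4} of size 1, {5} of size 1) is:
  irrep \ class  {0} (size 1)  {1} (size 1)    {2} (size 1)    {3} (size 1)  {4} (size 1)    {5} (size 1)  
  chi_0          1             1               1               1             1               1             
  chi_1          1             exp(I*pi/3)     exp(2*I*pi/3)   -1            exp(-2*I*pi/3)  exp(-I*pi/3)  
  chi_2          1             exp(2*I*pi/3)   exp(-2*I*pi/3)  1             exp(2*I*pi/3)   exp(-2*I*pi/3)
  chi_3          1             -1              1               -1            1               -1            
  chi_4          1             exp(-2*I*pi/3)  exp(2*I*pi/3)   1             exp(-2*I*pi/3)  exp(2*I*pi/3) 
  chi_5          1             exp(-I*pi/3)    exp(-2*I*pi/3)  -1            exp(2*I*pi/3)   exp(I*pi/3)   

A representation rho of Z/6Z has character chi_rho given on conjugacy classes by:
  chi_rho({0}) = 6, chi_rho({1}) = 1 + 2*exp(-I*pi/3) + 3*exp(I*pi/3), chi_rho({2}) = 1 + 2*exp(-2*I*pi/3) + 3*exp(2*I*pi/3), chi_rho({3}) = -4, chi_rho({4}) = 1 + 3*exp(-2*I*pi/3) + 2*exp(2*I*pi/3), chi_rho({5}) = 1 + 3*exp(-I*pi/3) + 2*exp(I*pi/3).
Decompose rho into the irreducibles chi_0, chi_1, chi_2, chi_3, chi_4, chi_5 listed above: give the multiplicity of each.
Multiplicities: chi_0: 1, chi_1: 3, chi_2: 0, chi_3: 0, chi_4: 0, chi_5: 2.

Justification: Use <chi_rho, chi> = (1/|G|) sum_C |C| * chi_rho(C) * conj(chi(C)) with |G| = 6 for each irreducible chi in the table:
  <chi_rho, chi_0> = (1/6)[1*(6)*conj(1) + 1*(1 + 2*exp(-I*pi/3) + 3*exp(I*pi/3))*conj(1) + 1*(1 + 2*exp(-2*I*pi/3) + 3*exp(2*I*pi/3))*conj(1) + 1*(-4)*conj(1) + 1*(1 + 3*exp(-2*I*pi/3) + 2*exp(2*I*pi/3))*conj(1) + 1*(1 + 3*exp(-I*pi/3) + 2*exp(I*pi/3))*conj(1)]
      = (1/6)[(6) + (1 + 2*exp(-I*pi/3) + 3*exp(I*pi/3)) + (1 + 2*exp(-2*I*pi/3) + 3*exp(2*I*pi/3)) + (-4) + (1 + 3*exp(-2*I*pi/3) + 2*exp(2*I*pi/3)) + (1 + 3*exp(-I*pi/3) + 2*exp(I*pi/3))] = 6/6 = 1
  <chi_rho, chi_1> = (1/6)[1*(6)*conj(1) + 1*(1 + 2*exp(-I*pi/3) + 3*exp(I*pi/3))*conj(exp(I*pi/3)) + 1*(1 + 2*exp(-2*I*pi/3) + 3*exp(2*I*pi/3))*conj(exp(2*I*pi/3)) + 1*(-4)*conj(-1) + 1*(1 + 3*exp(-2*I*pi/3) + 2*exp(2*I*pi/3))*conj(exp(-2*I*pi/3)) + 1*(1 + 3*exp(-I*pi/3) + 2*exp(I*pi/3))*conj(exp(-I*pi/3))]
      = (1/6)[(6) + (3 + 2*exp(-2*I*pi/3) + exp(-I*pi/3)) + (3 + exp(-2*I*pi/3) + 2*exp(2*I*pi/3)) + (4) + (3 + 2*exp(-2*I*pi/3) + exp(2*I*pi/3)) + (3 + exp(I*pi/3) + 2*exp(2*I*pi/3))] = 18/6 = 3
  <chi_rho, chi_2> = (1/6)[1*(6)*conj(1) + 1*(1 + 2*exp(-I*pi/3) + 3*exp(I*pi/3))*conj(exp(2*I*pi/3)) + 1*(1 + 2*exp(-2*I*pi/3) + 3*exp(2*I*pi/3))*conj(exp(-2*I*pi/3)) + 1*(-4)*conj(1) + 1*(1 + 3*exp(-2*I*pi/3) + 2*exp(2*I*pi/3))*conj(exp(2*I*pi/3)) + 1*(1 + 3*exp(-I*pi/3) + 2*exp(I*pi/3))*conj(exp(-2*I*pi/3))]
      = (1/6)[(6) + (-2 + 3*exp(-I*pi/3) + exp(-2*I*pi/3)) + (2 + 3*exp(-2*I*pi/3) + exp(2*I*pi/3)) + (-4) + (2 + exp(-2*I*pi/3) + 3*exp(2*I*pi/3)) + (-2 + exp(2*I*pi/3) + 3*exp(I*pi/3))] = 0/6 = 0
  <chi_rho, chi_3> = (1/6)[1*(6)*conj(1) + 1*(1 + 2*exp(-I*pi/3) + 3*exp(I*pi/3))*conj(-1) + 1*(1 + 2*exp(-2*I*pi/3) + 3*exp(2*I*pi/3))*conj(1) + 1*(-4)*conj(-1) + 1*(1 + 3*exp(-2*I*pi/3) + 2*exp(2*I*pi/3))*conj(1) + 1*(1 + 3*exp(-I*pi/3) + 2*exp(I*pi/3))*conj(-1)]
      = (1/6)[(6) + (-1 - 3*exp(I*pi/3) - 2*exp(-I*pi/3)) + (1 + 2*exp(-2*I*pi/3) + 3*exp(2*I*pi/3)) + (4) + (1 + 3*exp(-2*I*pi/3) + 2*exp(2*I*pi/3)) + (-1 - 2*exp(I*pi/3) - 3*exp(-I*pi/3))] = 0/6 = 0
  <chi_rho, chi_4> = (1/6)[1*(6)*conj(1) + 1*(1 + 2*exp(-I*pi/3) + 3*exp(I*pi/3))*conj(exp(-2*I*pi/3)) + 1*(1 + 2*exp(-2*I*pi/3) + 3*exp(2*I*pi/3))*conj(exp(2*I*pi/3)) + 1*(-4)*conj(1) + 1*(1 + 3*exp(-2*I*pi/3) + 2*exp(2*I*pi/3))*conj(exp(-2*I*pi/3)) + 1*(1 + 3*exp(-I*pi/3) + 2*exp(I*pi/3))*conj(exp(2*I*pi/3))]
      = (1/6)[(6) + (-3 + exp(2*I*pi/3) + 2*exp(I*pi/3)) + (3 + exp(-2*I*pi/3) + 2*exp(2*I*pi/3)) + (-4) + (3 + 2*exp(-2*I*pi/3) + exp(2*I*pi/3)) + (-3 + 2*exp(-I*pi/3) + exp(-2*I*pi/3))] = 0/6 = 0
  <chi_rho, chi_5> = (1/6)[1*(6)*conj(1) + 1*(1 + 2*exp(-I*pi/3) + 3*exp(I*pi/3))*conj(exp(-I*pi/3)) + 1*(1 + 2*exp(-2*I*pi/3) + 3*exp(2*I*pi/3))*conj(exp(-2*I*pi/3)) + 1*(-4)*conj(-1) + 1*(1 + 3*exp(-2*I*pi/3) + 2*exp(2*I*pi/3))*conj(exp(2*I*pi/3)) + 1*(1 + 3*exp(-I*pi/3) + 2*exp(I*pi/3))*conj(exp(I*pi/3))]
      = (1/6)[(6) + (2 + exp(I*pi/3) + 3*exp(2*I*pi/3)) + (2 + 3*exp(-2*I*pi/3) + exp(2*I*pi/3)) + (4) + (2 + exp(-2*I*pi/3) + 3*exp(2*I*pi/3)) + (2 + 3*exp(-2*I*pi/3) + exp(-I*pi/3))] = 12/6 = 2
(Exp terms are combined using exp(i*s)*conj(exp(i*t)) = exp(i*(s-t)), and sums of them are collapsed using the identity that for every m > 1 the m distinct m-th roots of unity sum to 0, e.g. 1 + exp(2*I*pi/3) + exp(-2*I*pi/3) = 0.)
Dimension check: dim(rho) = sum (mult * dim) = 1*1 + 3*1 + 0*1 + 0*1 + 0*1 + 2*1 = 6 = chi_rho(e) = 6.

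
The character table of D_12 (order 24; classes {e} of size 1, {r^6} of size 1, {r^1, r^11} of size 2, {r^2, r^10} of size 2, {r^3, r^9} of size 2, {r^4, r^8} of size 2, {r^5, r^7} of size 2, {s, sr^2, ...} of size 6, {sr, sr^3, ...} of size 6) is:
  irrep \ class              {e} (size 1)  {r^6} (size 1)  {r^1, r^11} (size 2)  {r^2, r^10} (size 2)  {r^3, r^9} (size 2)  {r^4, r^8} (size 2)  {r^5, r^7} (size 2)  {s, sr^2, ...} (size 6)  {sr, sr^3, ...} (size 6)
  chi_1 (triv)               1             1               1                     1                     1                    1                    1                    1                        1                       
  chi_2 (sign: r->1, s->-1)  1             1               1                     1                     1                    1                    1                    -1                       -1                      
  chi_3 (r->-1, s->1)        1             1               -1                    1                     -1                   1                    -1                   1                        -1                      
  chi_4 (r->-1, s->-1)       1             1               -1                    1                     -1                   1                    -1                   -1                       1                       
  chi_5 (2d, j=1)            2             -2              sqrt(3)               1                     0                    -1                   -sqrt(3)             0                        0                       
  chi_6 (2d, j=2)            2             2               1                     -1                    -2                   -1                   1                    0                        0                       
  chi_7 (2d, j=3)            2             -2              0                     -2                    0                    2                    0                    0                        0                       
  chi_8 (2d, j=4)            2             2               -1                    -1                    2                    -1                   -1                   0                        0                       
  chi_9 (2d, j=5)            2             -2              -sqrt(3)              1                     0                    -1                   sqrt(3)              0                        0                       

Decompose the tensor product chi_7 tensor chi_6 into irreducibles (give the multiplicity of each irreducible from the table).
chi_7 tensor chi_6 = chi_5 + chi_9 (all other irreducibles have multiplicity 0).

Explanation: The character of a tensor product is the pointwise product (chi_7 * chi_6)(C) = chi_7(C) * chi_6(C):
  {e}: (2)*(2), {r^6}: (-2)*(2), {r^1, r^11}: (0)*(1), {r^2, r^10}: (-2)*(-1), {r^3, r^9}: (0)*(-2), {r^4, r^8}: (2)*(-1), {r^5, r^7}: (0)*(1), {s, sr^2, ...}: (0)*(0), {sr, sr^3, ...}: (0)*(0)
so (chi_7 * chi_6) takes values
  {e} -> 4, {r^6} -> -4, {r^1, r^11} -> 0, {r^2, r^10} -> 2, {r^3, r^9} -> 0, {r^4, r^8} -> -2, {r^5, r^7} -> 0, {s, sr^2, ...} -> 0, {sr, sr^3, ...} -> 0.
Now take the inner product of this character with each irreducible chi from the table, <chi_7*chi_6, chi> = (1/24) sum_C |C| (chi_7*chi_6)(C) conj(chi(C)):
  <chi_7*chi_6, chi_1> = (1/24)[1*(4)*conj(1) + 1*(-4)*conj(1) + 2*(0)*conj(1) + 2*(2)*conj(1) + 2*(0)*conj(1) + 2*(-2)*conj(1) + 2*(0)*conj(1) + 6*(0)*conj(1) + 6*(0)*conj(1)]
      = (1/24)[(4) + (-4) + (0) + (4) + (0) + (-4) + (0) + (0) + (0)] = 0/24 = 0
  <chi_7*chi_6, chi_2> = (1/24)[1*(4)*conj(1) + 1*(-4)*conj(1) + 2*(0)*conj(1) + 2*(2)*conj(1) + 2*(0)*conj(1) + 2*(-2)*conj(1) + 2*(0)*conj(1) + 6*(0)*conj(-1) + 6*(0)*conj(-1)]
      = (1/24)[(4) + (-4) + (0) + (4) + (0) + (-4) + (0) + (0) + (0)] = 0/24 = 0
  <chi_7*chi_6, chi_3> = (1/24)[1*(4)*conj(1) + 1*(-4)*conj(1) + 2*(0)*conj(-1) + 2*(2)*conj(1) + 2*(0)*conj(-1) + 2*(-2)*conj(1) + 2*(0)*conj(-1) + 6*(0)*conj(1) + 6*(0)*conj(-1)]
      = (1/24)[(4) + (-4) + (0) + (4) + (0) + (-4) + (0) + (0) + (0)] = 0/24 = 0
  <chi_7*chi_6, chi_4> = (1/24)[1*(4)*conj(1) + 1*(-4)*conj(1) + 2*(0)*conj(-1) + 2*(2)*conj(1) + 2*(0)*conj(-1) + 2*(-2)*conj(1) + 2*(0)*conj(-1) + 6*(0)*conj(-1) + 6*(0)*conj(1)]
      = (1/24)[(4) + (-4) + (0) + (4) + (0) + (-4) + (0) + (0) + (0)] = 0/24 = 0
  <chi_7*chi_6, chi_5> = (1/24)[1*(4)*conj(2) + 1*(-4)*conj(-2) + 2*(0)*conj(sqrt(3)) + 2*(2)*conj(1) + 2*(0)*conj(0) + 2*(-2)*conj(-1) + 2*(0)*conj(-sqrt(3)) + 6*(0)*conj(0) + 6*(0)*conj(0)]
      = (1/24)[(8) + (8) + (0) + (4) + (0) + (4) + (0) + (0) + (0)] = 24/24 = 1
  <chi_7*chi_6, chi_6> = (1/24)[1*(4)*conj(2) + 1*(-4)*conj(2) + 2*(0)*conj(1) + 2*(2)*conj(-1) + 2*(0)*conj(-2) + 2*(-2)*conj(-1) + 2*(0)*conj(1) + 6*(0)*conj(0) + 6*(0)*conj(0)]
      = (1/24)[(8) + (-8) + (0) + (-4) + (0) + (4) + (0) + (0) + (0)] = 0/24 = 0
  <chi_7*chi_6, chi_7> = (1/24)[1*(4)*conj(2) + 1*(-4)*conj(-2) + 2*(0)*conj(0) + 2*(2)*conj(-2) + 2*(0)*conj(0) + 2*(-2)*conj(2) + 2*(0)*conj(0) + 6*(0)*conj(0) + 6*(0)*conj(0)]
      = (1/24)[(8) + (8) + (0) + (-8) + (0) + (-8) + (0) + (0) + (0)] = 0/24 = 0
  <chi_7*chi_6, chi_8> = (1/24)[1*(4)*conj(2) + 1*(-4)*conj(2) + 2*(0)*conj(-1) + 2*(2)*conj(-1) + 2*(0)*conj(2) + 2*(-2)*conj(-1) + 2*(0)*conj(-1) + 6*(0)*conj(0) + 6*(0)*conj(0)]
      = (1/24)[(8) + (-8) + (0) + (-4) + (0) + (4) + (0) + (0) + (0)] = 0/24 = 0
  <chi_7*chi_6, chi_9> = (1/24)[1*(4)*conj(2) + 1*(-4)*conj(-2) + 2*(0)*conj(-sqrt(3)) + 2*(2)*conj(1) + 2*(0)*conj(0) + 2*(-2)*conj(-1) + 2*(0)*conj(sqrt(3)) + 6*(0)*conj(0) + 6*(0)*conj(0)]
      = (1/24)[(8) + (8) + (0) + (4) + (0) + (4) + (0) + (0) + (0)] = 24/24 = 1
Hence the multiplicities are chi_5: 1, chi_9: 1. Dimension check: dim(chi_7)*dim(chi_6) = 2*2 = 4 and sum (mult * dim) = 1*2 + 1*2 = 4.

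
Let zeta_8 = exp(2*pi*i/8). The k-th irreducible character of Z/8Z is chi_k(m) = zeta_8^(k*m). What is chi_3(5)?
chi_3(5) = zeta_8^15 = exp(-I*pi/4)

Derivation: chi_3(5) = zeta_8^(3*5) = zeta_8^15. Since zeta_8^8 = 1, this equals zeta_8^7 = exp(2*pi*i*7/8) = exp(-I*pi/4).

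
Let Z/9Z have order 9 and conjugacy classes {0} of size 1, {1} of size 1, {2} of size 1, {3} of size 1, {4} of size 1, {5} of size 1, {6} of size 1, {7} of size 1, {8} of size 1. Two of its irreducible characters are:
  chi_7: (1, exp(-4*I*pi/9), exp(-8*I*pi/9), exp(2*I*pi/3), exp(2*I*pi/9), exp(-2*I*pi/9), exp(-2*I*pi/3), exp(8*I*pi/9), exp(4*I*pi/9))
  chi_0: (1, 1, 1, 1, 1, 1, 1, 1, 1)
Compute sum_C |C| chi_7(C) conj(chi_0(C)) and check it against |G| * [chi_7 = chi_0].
Sum = 0; so <chi_7, chi_0> = 0 (distinct irreducibles are orthogonal).

Argument: Compute term by term over conjugacy classes (|C| * chi_7(C) * conj(chi_0(C))):
  1*(1)*conj(1) + 1*(exp(-4*I*pi/9))*conj(1) + 1*(exp(-8*I*pi/9))*conj(1) + 1*(exp(2*I*pi/3))*conj(1) + 1*(exp(2*I*pi/9))*conj(1) + 1*(exp(-2*I*pi/9))*conj(1) + 1*(exp(-2*I*pi/3))*conj(1) + 1*(exp(8*I*pi/9))*conj(1) + 1*(exp(4*I*pi/9))*conj(1)
  = (1) + (exp(-4*I*pi/9)) + (exp(-8*I*pi/9)) + (exp(2*I*pi/3)) + (exp(2*I*pi/9)) + (exp(-2*I*pi/9)) + (exp(-2*I*pi/3)) + (exp(8*I*pi/9)) + (exp(4*I*pi/9))
  = 0.
(Exp terms are combined using exp(i*s)*conj(exp(i*t)) = exp(i*(s-t)), and sums of them are collapsed using the identity that for every m > 1 the m distinct m-th roots of unity sum to 0, e.g. 1 + exp(2*I*pi/3) + exp(-2*I*pi/3) = 0.)
Dividing by |G| = 9 gives 0/9 = 0, matching the row-orthogonality relation <chi_7, chi_0> = [chi_7 = chi_0].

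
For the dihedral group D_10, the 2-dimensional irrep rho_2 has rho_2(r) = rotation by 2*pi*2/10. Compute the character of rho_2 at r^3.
chi_{rho_2}(r^3) = 2*cos(2*pi*2*3/10) = -sqrt(5)/2 - 1/2

rho_2(r^3) is rotation by angle 2*pi*2*3/10, whose trace is 2*cos(2*pi*2*3/10) = -sqrt(5)/2 - 1/2.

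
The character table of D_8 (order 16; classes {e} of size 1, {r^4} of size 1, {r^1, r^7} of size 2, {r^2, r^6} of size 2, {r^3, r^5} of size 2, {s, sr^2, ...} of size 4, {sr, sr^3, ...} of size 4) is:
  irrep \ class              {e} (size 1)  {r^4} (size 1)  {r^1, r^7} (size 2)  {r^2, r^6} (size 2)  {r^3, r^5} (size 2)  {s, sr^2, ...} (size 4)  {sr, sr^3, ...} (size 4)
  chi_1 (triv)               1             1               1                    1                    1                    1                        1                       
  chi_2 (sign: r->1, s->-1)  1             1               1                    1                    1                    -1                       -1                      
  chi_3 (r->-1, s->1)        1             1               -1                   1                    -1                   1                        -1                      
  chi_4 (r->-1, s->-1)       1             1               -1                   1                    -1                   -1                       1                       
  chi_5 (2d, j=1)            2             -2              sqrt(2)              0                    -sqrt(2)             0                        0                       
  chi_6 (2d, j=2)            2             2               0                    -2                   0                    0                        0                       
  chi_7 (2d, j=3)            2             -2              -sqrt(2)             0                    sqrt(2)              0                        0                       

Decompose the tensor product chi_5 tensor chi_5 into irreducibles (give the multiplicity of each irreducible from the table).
chi_5 tensor chi_5 = chi_1 + chi_2 + chi_6 (all other irreducibles have multiplicity 0).

Solution. The character of a tensor product is the pointwise product (chi_5 * chi_5)(C) = chi_5(C) * chi_5(C):
  {e}: (2)*(2), {r^4}: (-2)*(-2), {r^1, r^7}: (sqrt(2))*(sqrt(2)), {r^2, r^6}: (0)*(0), {r^3, r^5}: (-sqrt(2))*(-sqrt(2)), {s, sr^2, ...}: (0)*(0), {sr, sr^3, ...}: (0)*(0)
so (chi_5 * chi_5) takes values
  {e} -> 4, {r^4} -> 4, {r^1, r^7} -> 2, {r^2, r^6} -> 0, {r^3, r^5} -> 2, {s, sr^2, ...} -> 0, {sr, sr^3, ...} -> 0.
Now take the inner product of this character with each irreducible chi from the table, <chi_5*chi_5, chi> = (1/16) sum_C |C| (chi_5*chi_5)(C) conj(chi(C)):
  <chi_5*chi_5, chi_1> = (1/16)[1*(4)*conj(1) + 1*(4)*conj(1) + 2*(2)*conj(1) + 2*(0)*conj(1) + 2*(2)*conj(1) + 4*(0)*conj(1) + 4*(0)*conj(1)]
      = (1/16)[(4) + (4) + (4) + (0) + (4) + (0) + (0)] = 16/16 = 1
  <chi_5*chi_5, chi_2> = (1/16)[1*(4)*conj(1) + 1*(4)*conj(1) + 2*(2)*conj(1) + 2*(0)*conj(1) + 2*(2)*conj(1) + 4*(0)*conj(-1) + 4*(0)*conj(-1)]
      = (1/16)[(4) + (4) + (4) + (0) + (4) + (0) + (0)] = 16/16 = 1
  <chi_5*chi_5, chi_3> = (1/16)[1*(4)*conj(1) + 1*(4)*conj(1) + 2*(2)*conj(-1) + 2*(0)*conj(1) + 2*(2)*conj(-1) + 4*(0)*conj(1) + 4*(0)*conj(-1)]
      = (1/16)[(4) + (4) + (-4) + (0) + (-4) + (0) + (0)] = 0/16 = 0
  <chi_5*chi_5, chi_4> = (1/16)[1*(4)*conj(1) + 1*(4)*conj(1) + 2*(2)*conj(-1) + 2*(0)*conj(1) + 2*(2)*conj(-1) + 4*(0)*conj(-1) + 4*(0)*conj(1)]
      = (1/16)[(4) + (4) + (-4) + (0) + (-4) + (0) + (0)] = 0/16 = 0
  <chi_5*chi_5, chi_5> = (1/16)[1*(4)*conj(2) + 1*(4)*conj(-2) + 2*(2)*conj(sqrt(2)) + 2*(0)*conj(0) + 2*(2)*conj(-sqrt(2)) + 4*(0)*conj(0) + 4*(0)*conj(0)]
      = (1/16)[(8) + (-8) + (4*sqrt(2)) + (0) + (-4*sqrt(2)) + (0) + (0)] = 0/16 = 0
  <chi_5*chi_5, chi_6> = (1/16)[1*(4)*conj(2) + 1*(4)*conj(2) + 2*(2)*conj(0) + 2*(0)*conj(-2) + 2*(2)*conj(0) + 4*(0)*conj(0) + 4*(0)*conj(0)]
      = (1/16)[(8) + (8) + (0) + (0) + (0) + (0) + (0)] = 16/16 = 1
  <chi_5*chi_5, chi_7> = (1/16)[1*(4)*conj(2) + 1*(4)*conj(-2) + 2*(2)*conj(-sqrt(2)) + 2*(0)*conj(0) + 2*(2)*conj(sqrt(2)) + 4*(0)*conj(0) + 4*(0)*conj(0)]
      = (1/16)[(8) + (-8) + (-4*sqrt(2)) + (0) + (4*sqrt(2)) + (0) + (0)] = 0/16 = 0
Hence the multiplicities are chi_1: 1, chi_2: 1, chi_6: 1. Dimension check: dim(chi_5)*dim(chi_5) = 2*2 = 4 and sum (mult * dim) = 1*1 + 1*1 + 1*2 = 4.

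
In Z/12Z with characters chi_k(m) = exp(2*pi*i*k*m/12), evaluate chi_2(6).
chi_2(6) = zeta_12^12 = 1

Solution. chi_2(6) = zeta_12^(2*6) = zeta_12^12. Since zeta_12^12 = 1, this equals zeta_12^0 = exp(2*pi*i*0/12) = 1.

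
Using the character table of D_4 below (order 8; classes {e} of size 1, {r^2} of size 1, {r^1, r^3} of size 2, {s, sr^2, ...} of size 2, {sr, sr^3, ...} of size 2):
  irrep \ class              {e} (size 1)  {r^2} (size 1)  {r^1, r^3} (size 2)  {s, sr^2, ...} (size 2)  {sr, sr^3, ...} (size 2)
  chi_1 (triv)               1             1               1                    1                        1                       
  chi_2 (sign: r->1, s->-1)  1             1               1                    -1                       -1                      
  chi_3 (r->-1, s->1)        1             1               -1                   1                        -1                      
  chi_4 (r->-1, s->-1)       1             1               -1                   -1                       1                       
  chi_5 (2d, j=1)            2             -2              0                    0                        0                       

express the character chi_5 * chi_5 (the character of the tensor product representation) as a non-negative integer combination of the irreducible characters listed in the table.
chi_5 tensor chi_5 = chi_1 + chi_2 + chi_3 + chi_4 (all other irreducibles have multiplicity 0).

Proof sketch: The character of a tensor product is the pointwise product (chi_5 * chi_5)(C) = chi_5(C) * chi_5(C):
  {e}: (2)*(2), {r^2}: (-2)*(-2), {r^1, r^3}: (0)*(0), {s, sr^2, ...}: (0)*(0), {sr, sr^3, ...}: (0)*(0)
so (chi_5 * chi_5) takes values
  {e} -> 4, {r^2} -> 4, {r^1, r^3} -> 0, {s, sr^2, ...} -> 0, {sr, sr^3, ...} -> 0.
Now take the inner product of this character with each irreducible chi from the table, <chi_5*chi_5, chi> = (1/8) sum_C |C| (chi_5*chi_5)(C) conj(chi(C)):
  <chi_5*chi_5, chi_1> = (1/8)[1*(4)*conj(1) + 1*(4)*conj(1) + 2*(0)*conj(1) + 2*(0)*conj(1) + 2*(0)*conj(1)]
      = (1/8)[(4) + (4) + (0) + (0) + (0)] = 8/8 = 1
  <chi_5*chi_5, chi_2> = (1/8)[1*(4)*conj(1) + 1*(4)*conj(1) + 2*(0)*conj(1) + 2*(0)*conj(-1) + 2*(0)*conj(-1)]
      = (1/8)[(4) + (4) + (0) + (0) + (0)] = 8/8 = 1
  <chi_5*chi_5, chi_3> = (1/8)[1*(4)*conj(1) + 1*(4)*conj(1) + 2*(0)*conj(-1) + 2*(0)*conj(1) + 2*(0)*conj(-1)]
      = (1/8)[(4) + (4) + (0) + (0) + (0)] = 8/8 = 1
  <chi_5*chi_5, chi_4> = (1/8)[1*(4)*conj(1) + 1*(4)*conj(1) + 2*(0)*conj(-1) + 2*(0)*conj(-1) + 2*(0)*conj(1)]
      = (1/8)[(4) + (4) + (0) + (0) + (0)] = 8/8 = 1
  <chi_5*chi_5, chi_5> = (1/8)[1*(4)*conj(2) + 1*(4)*conj(-2) + 2*(0)*conj(0) + 2*(0)*conj(0) + 2*(0)*conj(0)]
      = (1/8)[(8) + (-8) + (0) + (0) + (0)] = 0/8 = 0
Hence the multiplicities are chi_1: 1, chi_2: 1, chi_3: 1, chi_4: 1. Dimension check: dim(chi_5)*dim(chi_5) = 2*2 = 4 and sum (mult * dim) = 1*1 + 1*1 + 1*1 + 1*1 = 4.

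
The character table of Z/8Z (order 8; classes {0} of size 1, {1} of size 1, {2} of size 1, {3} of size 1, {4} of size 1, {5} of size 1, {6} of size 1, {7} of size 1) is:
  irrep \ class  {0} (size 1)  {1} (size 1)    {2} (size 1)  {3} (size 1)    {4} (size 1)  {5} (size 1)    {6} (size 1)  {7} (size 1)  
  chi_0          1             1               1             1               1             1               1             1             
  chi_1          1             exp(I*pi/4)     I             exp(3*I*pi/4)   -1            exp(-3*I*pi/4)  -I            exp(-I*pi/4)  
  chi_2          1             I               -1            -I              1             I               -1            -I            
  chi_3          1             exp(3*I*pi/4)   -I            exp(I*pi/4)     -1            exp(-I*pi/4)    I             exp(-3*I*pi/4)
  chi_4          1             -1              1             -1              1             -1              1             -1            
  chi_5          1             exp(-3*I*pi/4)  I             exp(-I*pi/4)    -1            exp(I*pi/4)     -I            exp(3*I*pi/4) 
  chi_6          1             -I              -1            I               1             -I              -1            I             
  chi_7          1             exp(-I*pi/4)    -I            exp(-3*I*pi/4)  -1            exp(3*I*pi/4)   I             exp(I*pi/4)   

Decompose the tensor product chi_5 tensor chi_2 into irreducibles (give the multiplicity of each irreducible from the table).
chi_5 tensor chi_2 = chi_7 (all other irreducibles have multiplicity 0).

Working: The character of a tensor product is the pointwise product (chi_5 * chi_2)(C) = chi_5(C) * chi_2(C):
  {0}: (1)*(1), {1}: (exp(-3*I*pi/4))*(I), {2}: (I)*(-1), {3}: (exp(-I*pi/4))*(-I), {4}: (-1)*(1), {5}: (exp(I*pi/4))*(I), {6}: (-I)*(-1), {7}: (exp(3*I*pi/4))*(-I)
so (chi_5 * chi_2) takes values
  {0} -> 1, {1} -> exp(-I*pi/4), {2} -> -I, {3} -> -exp(I*pi/4), {4} -> -1, {5} -> exp(3*I*pi/4), {6} -> I, {7} -> -exp(-3*I*pi/4).
Now take the inner product of this character with each irreducible chi from the table, <chi_5*chi_2, chi> = (1/8) sum_C |C| (chi_5*chi_2)(C) conj(chi(C)):
  <chi_5*chi_2, chi_0> = (1/8)[1*(1)*conj(1) + 1*(exp(-I*pi/4))*conj(1) + 1*(-I)*conj(1) + 1*(-exp(I*pi/4))*conj(1) + 1*(-1)*conj(1) + 1*(exp(3*I*pi/4))*conj(1) + 1*(I)*conj(1) + 1*(-exp(-3*I*pi/4))*conj(1)]
      = (1/8)[(1) + (exp(-I*pi/4)) + (-I) + (-exp(I*pi/4)) + (-1) + (exp(3*I*pi/4)) + (I) + (-exp(-3*I*pi/4))] = 0/8 = 0
  <chi_5*chi_2, chi_1> = (1/8)[1*(1)*conj(1) + 1*(exp(-I*pi/4))*conj(exp(I*pi/4)) + 1*(-I)*conj(I) + 1*(-exp(I*pi/4))*conj(exp(3*I*pi/4)) + 1*(-1)*conj(-1) + 1*(exp(3*I*pi/4))*conj(exp(-3*I*pi/4)) + 1*(I)*conj(-I) + 1*(-exp(-3*I*pi/4))*conj(exp(-I*pi/4))]
      = (1/8)[(1) + (-I) + (-1) + (I) + (1) + (-I) + (-1) + (I)] = 0/8 = 0
  <chi_5*chi_2, chi_2> = (1/8)[1*(1)*conj(1) + 1*(exp(-I*pi/4))*conj(I) + 1*(-I)*conj(-1) + 1*(-exp(I*pi/4))*conj(-I) + 1*(-1)*conj(1) + 1*(exp(3*I*pi/4))*conj(I) + 1*(I)*conj(-1) + 1*(-exp(-3*I*pi/4))*conj(-I)]
      = (1/8)[(1) + (-exp(I*pi/4)) + (I) + (-exp(3*I*pi/4)) + (-1) + (-exp(-3*I*pi/4)) + (-I) + (-exp(-I*pi/4))] = 0/8 = 0
  <chi_5*chi_2, chi_3> = (1/8)[1*(1)*conj(1) + 1*(exp(-I*pi/4))*conj(exp(3*I*pi/4)) + 1*(-I)*conj(-I) + 1*(-exp(I*pi/4))*conj(exp(I*pi/4)) + 1*(-1)*conj(-1) + 1*(exp(3*I*pi/4))*conj(exp(-I*pi/4)) + 1*(I)*conj(I) + 1*(-exp(-3*I*pi/4))*conj(exp(-3*I*pi/4))]
      = (1/8)[(1) + (-1) + (1) + (-1) + (1) + (-1) + (1) + (-1)] = 0/8 = 0
  <chi_5*chi_2, chi_4> = (1/8)[1*(1)*conj(1) + 1*(exp(-I*pi/4))*conj(-1) + 1*(-I)*conj(1) + 1*(-exp(I*pi/4))*conj(-1) + 1*(-1)*conj(1) + 1*(exp(3*I*pi/4))*conj(-1) + 1*(I)*conj(1) + 1*(-exp(-3*I*pi/4))*conj(-1)]
      = (1/8)[(1) + (-exp(-I*pi/4)) + (-I) + (exp(I*pi/4)) + (-1) + (-exp(3*I*pi/4)) + (I) + (exp(-3*I*pi/4))] = 0/8 = 0
  <chi_5*chi_2, chi_5> = (1/8)[1*(1)*conj(1) + 1*(exp(-I*pi/4))*conj(exp(-3*I*pi/4)) + 1*(-I)*conj(I) + 1*(-exp(I*pi/4))*conj(exp(-I*pi/4)) + 1*(-1)*conj(-1) + 1*(exp(3*I*pi/4))*conj(exp(I*pi/4)) + 1*(I)*conj(-I) + 1*(-exp(-3*I*pi/4))*conj(exp(3*I*pi/4))]
      = (1/8)[(1) + (I) + (-1) + (-I) + (1) + (I) + (-1) + (-I)] = 0/8 = 0
  <chi_5*chi_2, chi_6> = (1/8)[1*(1)*conj(1) + 1*(exp(-I*pi/4))*conj(-I) + 1*(-I)*conj(-1) + 1*(-exp(I*pi/4))*conj(I) + 1*(-1)*conj(1) + 1*(exp(3*I*pi/4))*conj(-I) + 1*(I)*conj(-1) + 1*(-exp(-3*I*pi/4))*conj(I)]
      = (1/8)[(1) + (exp(I*pi/4)) + (I) + (exp(3*I*pi/4)) + (-1) + (exp(-3*I*pi/4)) + (-I) + (exp(-I*pi/4))] = 0/8 = 0
  <chi_5*chi_2, chi_7> = (1/8)[1*(1)*conj(1) + 1*(exp(-I*pi/4))*conj(exp(-I*pi/4)) + 1*(-I)*conj(-I) + 1*(-exp(I*pi/4))*conj(exp(-3*I*pi/4)) + 1*(-1)*conj(-1) + 1*(exp(3*I*pi/4))*conj(exp(3*I*pi/4)) + 1*(I)*conj(I) + 1*(-exp(-3*I*pi/4))*conj(exp(I*pi/4))]
      = (1/8)[(1) + (1) + (1) + (1) + (1) + (1) + (1) + (1)] = 8/8 = 1
(Exp terms are combined using exp(i*s)*conj(exp(i*t)) = exp(i*(s-t)), and sums of them are collapsed using the identity that for every m > 1 the m distinct m-th roots of unity sum to 0, e.g. 1 + exp(2*I*pi/3) + exp(-2*I*pi/3) = 0.)
Hence the multiplicities are chi_7: 1. Dimension check: dim(chi_5)*dim(chi_2) = 1*1 = 1 and sum (mult * dim) = 1*1 = 1.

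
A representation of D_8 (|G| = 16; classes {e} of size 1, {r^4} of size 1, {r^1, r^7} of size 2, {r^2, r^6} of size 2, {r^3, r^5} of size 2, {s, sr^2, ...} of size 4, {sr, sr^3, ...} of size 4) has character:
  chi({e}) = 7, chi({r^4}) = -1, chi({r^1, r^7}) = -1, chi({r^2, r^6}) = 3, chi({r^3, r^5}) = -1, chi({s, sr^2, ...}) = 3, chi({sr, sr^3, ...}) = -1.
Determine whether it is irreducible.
Not irreducible (reducible): <chi, chi> = 7 > 1.

Working: <chi, chi> = (1/|G|) sum_C |C| * |chi(C)|^2 = (1/16)[1*|7|^2 + 1*|-1|^2 + 2*|-1|^2 + 2*|3|^2 + 2*|-1|^2 + 4*|3|^2 + 4*|-1|^2]
  = (1/16)[(49) + (1) + (2) + (18) + (2) + (36) + (4)] = 112/16 = 7.
A character is irreducible iff <chi, chi> = 1, so this representation is reducible.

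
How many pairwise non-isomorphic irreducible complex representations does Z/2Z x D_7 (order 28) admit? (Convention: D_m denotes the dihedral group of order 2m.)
10

Why: The number of irreducible complex representations of a finite group equals its number of conjugacy classes. For a direct product, #classes(G x H) = #classes(G) * #classes(H). Z/2Z has 2 classes (abelian), D_7 has 5 classes, so 2 * 5 = 10, so Z/2Z x D_7 (order 28) has exactly 10 irreducible complex representations.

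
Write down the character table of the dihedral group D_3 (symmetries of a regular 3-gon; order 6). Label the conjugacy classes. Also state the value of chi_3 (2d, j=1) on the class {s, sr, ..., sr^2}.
Conjugacy classes: {e} of size 1, {r^1, r^2} of size 2, {s, sr, ..., sr^2} of size 3.
Character table:
  irrep \ class              {e} (size 1)  {r^1, r^2} (size 2)  {s, sr, ..., sr^2} (size 3)
  chi_1 (triv)               1             1                    1                          
  chi_2 (sign: r->1, s->-1)  1             1                    -1                         
  chi_3 (2d, j=1)            2             -1                   0                          

Spot check: chi_3 (2d, j=1) on {s, sr, ..., sr^2} = 0.

Proof sketch: D_3 has order 2*3 = 6 with 3 conjugacy classes, hence 3 irreducibles. Sum of squared dims 1 + 1 + 4 = 6 = |G|. Linear characters come from the abelianisation; the 2-dimensional irreps have character r^k -> 2*cos(2*pi*j*k/3), reflections -> 0.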